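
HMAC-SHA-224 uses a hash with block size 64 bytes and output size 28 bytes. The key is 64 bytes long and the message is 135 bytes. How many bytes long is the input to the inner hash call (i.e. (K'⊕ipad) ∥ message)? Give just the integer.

199

Key is 64 ≤ 64 bytes, zero-padded: |K'| = 64.
Inner input = (K'⊕ipad) ∥ m → 64 + 135 = 199 bytes.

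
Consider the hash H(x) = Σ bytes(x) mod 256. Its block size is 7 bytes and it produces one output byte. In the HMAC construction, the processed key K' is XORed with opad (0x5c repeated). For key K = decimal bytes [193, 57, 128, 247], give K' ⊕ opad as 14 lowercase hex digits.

9d65dcab5c5c5c

Key decimal bytes [193, 57, 128, 247] = c1 39 80 f7 is 4 bytes ≤ B = 7; zero-pad to 7 bytes: K' = c1 39 80 f7 00 00 00.
XOR each byte with 0x5c: c1⊕5c=9d, 39⊕5c=65, 80⊕5c=dc, f7⊕5c=ab, 00⊕5c=5c, 00⊕5c=5c, 00⊕5c=5c.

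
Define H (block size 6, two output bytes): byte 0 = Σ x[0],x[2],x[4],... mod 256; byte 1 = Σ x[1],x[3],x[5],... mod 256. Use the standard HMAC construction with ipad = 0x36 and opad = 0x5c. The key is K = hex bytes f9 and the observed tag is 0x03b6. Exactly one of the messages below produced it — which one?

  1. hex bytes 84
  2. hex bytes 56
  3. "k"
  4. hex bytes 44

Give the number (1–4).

3

Key hex bytes f9 is 1 byte ≤ B = 6; zero-pad to 6 bytes: K' = f9 00 00 00 00 00.
K' ⊕ ipad = cf 36 36 36 36 36; K' ⊕ opad = a5 5c 5c 5c 5c 5c.
m1: inner = H(cf 36 36 36 36 36 84) = bf a2; tag = H(a5 5c 5c 5c 5c 5c bf a2) = 1cb6
m2: inner = H(cf 36 36 36 36 36 56) = 91 a2; tag = H(a5 5c 5c 5c 5c 5c 91 a2) = eeb6
m3: inner = H(cf 36 36 36 36 36 6b) = a6 a2; tag = H(a5 5c 5c 5c 5c 5c a6 a2) = 03b6 ← matches
m4: inner = H(cf 36 36 36 36 36 44) = 7f a2; tag = H(a5 5c 5c 5c 5c 5c 7f a2) = dcb6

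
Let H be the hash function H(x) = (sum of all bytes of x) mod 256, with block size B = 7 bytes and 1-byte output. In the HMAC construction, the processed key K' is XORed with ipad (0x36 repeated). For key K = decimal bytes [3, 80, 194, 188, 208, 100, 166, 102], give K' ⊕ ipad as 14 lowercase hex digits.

27363636363636

Key decimal bytes [3, 80, 194, 188, 208, 100, 166, 102] = 03 50 c2 bc d0 64 a6 66 is 8 bytes > B = 7, so hash it first: H(key) = 11, then zero-pad to 7 bytes: K' = 11 00 00 00 00 00 00.
XOR each byte with 0x36: 11⊕36=27, 00⊕36=36, 00⊕36=36, 00⊕36=36, 00⊕36=36, 00⊕36=36, 00⊕36=36.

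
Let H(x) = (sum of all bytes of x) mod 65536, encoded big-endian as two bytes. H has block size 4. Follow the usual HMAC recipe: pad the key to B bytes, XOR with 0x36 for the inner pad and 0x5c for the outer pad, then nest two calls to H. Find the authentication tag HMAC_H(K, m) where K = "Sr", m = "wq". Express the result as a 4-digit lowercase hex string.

01f3

Key "Sr" = 53 72 is 2 bytes ≤ B = 4; zero-pad to 4 bytes: K' = 53 72 00 00.
K' ⊕ ipad = 65 44 36 36.  K' ⊕ opad = 0f 2e 5c 5c.
Inner input = (K'⊕ipad) ∥ m = 65 44 36 36 ∥ 77 71.
Inner hash: sum = 101+68+54+54+119+113 = 509 → 01 fd.
Outer input = (K'⊕opad) ∥ inner = 0f 2e 5c 5c ∥ 01 fd.
Outer hash (tag): sum = 15+46+92+92+1+253 = 499 → 01 f3.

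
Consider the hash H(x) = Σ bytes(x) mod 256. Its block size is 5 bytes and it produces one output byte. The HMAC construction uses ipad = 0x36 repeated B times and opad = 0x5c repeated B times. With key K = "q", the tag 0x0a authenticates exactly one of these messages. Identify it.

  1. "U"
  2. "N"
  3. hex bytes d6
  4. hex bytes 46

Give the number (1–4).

2

Key "q" = 71 is 1 byte ≤ B = 5; zero-pad to 5 bytes: K' = 71 00 00 00 00.
K' ⊕ ipad = 47 36 36 36 36; K' ⊕ opad = 2d 5c 5c 5c 5c.
m1: inner = H(47 36 36 36 36 55) = 74; tag = H(2d 5c 5c 5c 5c 74) = 11
m2: inner = H(47 36 36 36 36 4e) = 6d; tag = H(2d 5c 5c 5c 5c 6d) = 0a ← matches
m3: inner = H(47 36 36 36 36 d6) = f5; tag = H(2d 5c 5c 5c 5c f5) = 92
m4: inner = H(47 36 36 36 36 46) = 65; tag = H(2d 5c 5c 5c 5c 65) = 02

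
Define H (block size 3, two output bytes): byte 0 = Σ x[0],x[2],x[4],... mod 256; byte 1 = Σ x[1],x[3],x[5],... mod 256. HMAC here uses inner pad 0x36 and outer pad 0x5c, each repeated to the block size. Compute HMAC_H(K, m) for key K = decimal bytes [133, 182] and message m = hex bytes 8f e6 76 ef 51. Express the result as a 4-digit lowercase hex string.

0ba8

Key decimal bytes [133, 182] = 85 b6 is 2 bytes ≤ B = 3; zero-pad to 3 bytes: K' = 85 b6 00.
K' ⊕ ipad = b3 80 36.  K' ⊕ opad = d9 ea 5c.
Inner input = (K'⊕ipad) ∥ m = b3 80 36 ∥ 8f e6 76 ef 51.
Inner hash: even-index sum = 702 mod 256 = 190; odd-index sum = 470 mod 256 = 214 → be d6.
Outer input = (K'⊕opad) ∥ inner = d9 ea 5c ∥ be d6.
Outer hash (tag): even-index sum = 523 mod 256 = 11; odd-index sum = 424 mod 256 = 168 → 0b a8.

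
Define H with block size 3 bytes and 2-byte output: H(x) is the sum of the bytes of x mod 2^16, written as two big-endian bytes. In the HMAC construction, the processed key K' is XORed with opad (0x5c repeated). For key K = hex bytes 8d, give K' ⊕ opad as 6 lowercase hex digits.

Key hex bytes 8d is 1 byte ≤ B = 3; zero-pad to 3 bytes: K' = 8d 00 00.
XOR each byte with 0x5c: 8d⊕5c=d1, 00⊕5c=5c, 00⊕5c=5c.

d15c5c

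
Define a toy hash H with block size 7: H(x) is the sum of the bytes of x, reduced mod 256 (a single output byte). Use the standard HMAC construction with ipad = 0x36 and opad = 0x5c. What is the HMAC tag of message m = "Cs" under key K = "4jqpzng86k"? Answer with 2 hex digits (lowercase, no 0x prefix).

Key "4jqpzng86k" = 34 6a 71 70 7a 6e 67 38 36 6b is 10 bytes > B = 7, so hash it first: H(key) = a7, then zero-pad to 7 bytes: K' = a7 00 00 00 00 00 00.
K' ⊕ ipad = 91 36 36 36 36 36 36.  K' ⊕ opad = fb 5c 5c 5c 5c 5c 5c.
Inner input = (K'⊕ipad) ∥ m = 91 36 36 36 36 36 36 ∥ 43 73.
Inner hash: sum = 145+54+54+54+54+54+54+67+115 = 651; mod 256 = 139 → 8b.
Outer input = (K'⊕opad) ∥ inner = fb 5c 5c 5c 5c 5c 5c ∥ 8b.
Outer hash (tag): sum = 251+92+92+92+92+92+92+139 = 942; mod 256 = 174 → ae.

ae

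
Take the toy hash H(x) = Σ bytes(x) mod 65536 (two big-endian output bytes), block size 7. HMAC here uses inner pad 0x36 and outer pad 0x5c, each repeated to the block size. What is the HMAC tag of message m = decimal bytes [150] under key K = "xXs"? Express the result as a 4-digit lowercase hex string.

0238

Key "xXs" = 78 58 73 is 3 bytes ≤ B = 7; zero-pad to 7 bytes: K' = 78 58 73 00 00 00 00.
K' ⊕ ipad = 4e 6e 45 36 36 36 36.  K' ⊕ opad = 24 04 2f 5c 5c 5c 5c.
Inner input = (K'⊕ipad) ∥ m = 4e 6e 45 36 36 36 36 ∥ 96.
Inner hash: sum = 78+110+69+54+54+54+54+150 = 623 → 02 6f.
Outer input = (K'⊕opad) ∥ inner = 24 04 2f 5c 5c 5c 5c ∥ 02 6f.
Outer hash (tag): sum = 36+4+47+92+92+92+92+2+111 = 568 → 02 38.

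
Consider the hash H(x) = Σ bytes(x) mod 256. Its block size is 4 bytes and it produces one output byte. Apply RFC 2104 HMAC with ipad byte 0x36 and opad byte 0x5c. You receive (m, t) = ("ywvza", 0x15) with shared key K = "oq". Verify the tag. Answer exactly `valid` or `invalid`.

invalid

Key "oq" = 6f 71 is 2 bytes ≤ B = 4; zero-pad to 4 bytes: K' = 6f 71 00 00.
K' ⊕ ipad = 59 47 36 36; K' ⊕ opad = 33 2d 5c 5c.
Inner hash: sum = 89+71+54+54+121+119+118+122+97 = 845; mod 256 = 77 → 4d.
Outer hash (recomputed tag): sum = 51+45+92+92+77 = 357; mod 256 = 101 → 65.
Recomputed tag = 65; claimed = 15 → mismatch.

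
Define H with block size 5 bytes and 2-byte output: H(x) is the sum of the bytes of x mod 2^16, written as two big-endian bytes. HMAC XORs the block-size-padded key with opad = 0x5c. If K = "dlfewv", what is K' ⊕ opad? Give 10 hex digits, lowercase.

Key "dlfewv" = 64 6c 66 65 77 76 is 6 bytes > B = 5, so hash it first: H(key) = 02 88, then zero-pad to 5 bytes: K' = 02 88 00 00 00.
XOR each byte with 0x5c: 02⊕5c=5e, 88⊕5c=d4, 00⊕5c=5c, 00⊕5c=5c, 00⊕5c=5c.

5ed45c5c5c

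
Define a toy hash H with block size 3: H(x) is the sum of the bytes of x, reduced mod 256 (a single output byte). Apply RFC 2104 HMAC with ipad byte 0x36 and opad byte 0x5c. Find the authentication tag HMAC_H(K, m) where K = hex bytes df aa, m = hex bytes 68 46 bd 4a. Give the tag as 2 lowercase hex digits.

45

Key hex bytes df aa is 2 bytes ≤ B = 3; zero-pad to 3 bytes: K' = df aa 00.
K' ⊕ ipad = e9 9c 36.  K' ⊕ opad = 83 f6 5c.
Inner input = (K'⊕ipad) ∥ m = e9 9c 36 ∥ 68 46 bd 4a.
Inner hash: sum = 233+156+54+104+70+189+74 = 880; mod 256 = 112 → 70.
Outer input = (K'⊕opad) ∥ inner = 83 f6 5c ∥ 70.
Outer hash (tag): sum = 131+246+92+112 = 581; mod 256 = 69 → 45.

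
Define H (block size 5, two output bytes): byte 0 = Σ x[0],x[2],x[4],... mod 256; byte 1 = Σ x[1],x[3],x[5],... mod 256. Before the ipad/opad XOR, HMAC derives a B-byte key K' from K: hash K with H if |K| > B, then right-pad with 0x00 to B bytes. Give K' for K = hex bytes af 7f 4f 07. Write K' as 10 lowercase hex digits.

Key hex bytes af 7f 4f 07 is 4 bytes ≤ B = 5; zero-pad to 5 bytes: K' = af 7f 4f 07 00.

af7f4f0700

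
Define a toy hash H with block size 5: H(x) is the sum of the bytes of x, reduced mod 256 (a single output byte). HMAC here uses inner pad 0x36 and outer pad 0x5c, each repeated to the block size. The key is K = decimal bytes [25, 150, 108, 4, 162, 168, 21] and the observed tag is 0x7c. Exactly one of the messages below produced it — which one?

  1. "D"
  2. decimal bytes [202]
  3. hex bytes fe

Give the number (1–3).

2

Key decimal bytes [25, 150, 108, 4, 162, 168, 21] = 19 96 6c 04 a2 a8 15 is 7 bytes > B = 5, so hash it first: H(key) = 7e, then zero-pad to 5 bytes: K' = 7e 00 00 00 00.
K' ⊕ ipad = 48 36 36 36 36; K' ⊕ opad = 22 5c 5c 5c 5c.
m1: inner = H(48 36 36 36 36 44) = 64; tag = H(22 5c 5c 5c 5c 64) = f6
m2: inner = H(48 36 36 36 36 ca) = ea; tag = H(22 5c 5c 5c 5c ea) = 7c ← matches
m3: inner = H(48 36 36 36 36 fe) = 1e; tag = H(22 5c 5c 5c 5c 1e) = b0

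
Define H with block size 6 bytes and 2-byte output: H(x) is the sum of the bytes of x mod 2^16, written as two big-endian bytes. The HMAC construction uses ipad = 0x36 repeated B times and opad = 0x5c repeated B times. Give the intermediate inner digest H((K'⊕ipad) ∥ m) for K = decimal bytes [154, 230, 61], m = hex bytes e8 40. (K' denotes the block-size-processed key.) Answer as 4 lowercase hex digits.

Key decimal bytes [154, 230, 61] = 9a e6 3d is 3 bytes ≤ B = 6; zero-pad to 6 bytes: K' = 9a e6 3d 00 00 00.
K' ⊕ ipad = ac d0 0b 36 36 36.
Inner input = ac d0 0b 36 36 36 ∥ e8 40.
Inner hash: sum = 172+208+11+54+54+54+232+64 = 849 → 03 51.

0351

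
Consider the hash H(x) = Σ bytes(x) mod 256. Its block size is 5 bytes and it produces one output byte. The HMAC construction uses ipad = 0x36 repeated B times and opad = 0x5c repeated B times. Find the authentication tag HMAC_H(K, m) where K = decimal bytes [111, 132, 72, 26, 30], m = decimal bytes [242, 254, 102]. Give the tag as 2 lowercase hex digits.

da

Key decimal bytes [111, 132, 72, 26, 30] = 6f 84 48 1a 1e is exactly B = 5 bytes: K' = 6f 84 48 1a 1e.
K' ⊕ ipad = 59 b2 7e 2c 28.  K' ⊕ opad = 33 d8 14 46 42.
Inner input = (K'⊕ipad) ∥ m = 59 b2 7e 2c 28 ∥ f2 fe 66.
Inner hash: sum = 89+178+126+44+40+242+254+102 = 1075; mod 256 = 51 → 33.
Outer input = (K'⊕opad) ∥ inner = 33 d8 14 46 42 ∥ 33.
Outer hash (tag): sum = 51+216+20+70+66+51 = 474; mod 256 = 218 → da.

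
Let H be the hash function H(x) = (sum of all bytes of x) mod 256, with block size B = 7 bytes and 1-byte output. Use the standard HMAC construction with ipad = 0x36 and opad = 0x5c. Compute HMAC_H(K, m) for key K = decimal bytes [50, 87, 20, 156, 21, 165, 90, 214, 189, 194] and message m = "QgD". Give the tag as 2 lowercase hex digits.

Key decimal bytes [50, 87, 20, 156, 21, 165, 90, 214, 189, 194] = 32 57 14 9c 15 a5 5a d6 bd c2 is 10 bytes > B = 7, so hash it first: H(key) = a2, then zero-pad to 7 bytes: K' = a2 00 00 00 00 00 00.
K' ⊕ ipad = 94 36 36 36 36 36 36.  K' ⊕ opad = fe 5c 5c 5c 5c 5c 5c.
Inner input = (K'⊕ipad) ∥ m = 94 36 36 36 36 36 36 ∥ 51 67 44.
Inner hash: sum = 148+54+54+54+54+54+54+81+103+68 = 724; mod 256 = 212 → d4.
Outer input = (K'⊕opad) ∥ inner = fe 5c 5c 5c 5c 5c 5c ∥ d4.
Outer hash (tag): sum = 254+92+92+92+92+92+92+212 = 1018; mod 256 = 250 → fa.

fa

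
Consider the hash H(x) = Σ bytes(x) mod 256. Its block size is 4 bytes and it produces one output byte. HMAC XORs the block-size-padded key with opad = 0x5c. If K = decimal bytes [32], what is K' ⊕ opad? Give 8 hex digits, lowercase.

7c5c5c5c

Key decimal bytes [32] = 20 is 1 byte ≤ B = 4; zero-pad to 4 bytes: K' = 20 00 00 00.
XOR each byte with 0x5c: 20⊕5c=7c, 00⊕5c=5c, 00⊕5c=5c, 00⊕5c=5c.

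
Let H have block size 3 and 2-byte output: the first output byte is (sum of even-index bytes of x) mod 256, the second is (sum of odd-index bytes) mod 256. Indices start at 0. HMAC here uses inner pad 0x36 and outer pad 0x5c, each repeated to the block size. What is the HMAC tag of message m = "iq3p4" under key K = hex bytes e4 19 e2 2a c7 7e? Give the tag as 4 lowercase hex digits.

f46f

Key hex bytes e4 19 e2 2a c7 7e is 6 bytes > B = 3, so hash it first: H(key) = 8d c1, then zero-pad to 3 bytes: K' = 8d c1 00.
K' ⊕ ipad = bb f7 36.  K' ⊕ opad = d1 9d 5c.
Inner input = (K'⊕ipad) ∥ m = bb f7 36 ∥ 69 71 33 70 34.
Inner hash: even-index sum = 466 mod 256 = 210; odd-index sum = 455 mod 256 = 199 → d2 c7.
Outer input = (K'⊕opad) ∥ inner = d1 9d 5c ∥ d2 c7.
Outer hash (tag): even-index sum = 500 mod 256 = 244; odd-index sum = 367 mod 256 = 111 → f4 6f.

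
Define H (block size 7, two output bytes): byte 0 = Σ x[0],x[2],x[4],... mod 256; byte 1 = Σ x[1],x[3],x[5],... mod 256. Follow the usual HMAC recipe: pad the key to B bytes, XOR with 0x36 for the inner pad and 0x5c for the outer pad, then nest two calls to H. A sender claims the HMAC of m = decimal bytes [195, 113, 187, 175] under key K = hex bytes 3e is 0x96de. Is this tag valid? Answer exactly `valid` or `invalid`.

Key hex bytes 3e is 1 byte ≤ B = 7; zero-pad to 7 bytes: K' = 3e 00 00 00 00 00 00.
K' ⊕ ipad = 08 36 36 36 36 36 36; K' ⊕ opad = 62 5c 5c 5c 5c 5c 5c.
Inner hash: even-index sum = 458 mod 256 = 202; odd-index sum = 544 mod 256 = 32 → ca 20.
Outer hash (recomputed tag): even-index sum = 406 mod 256 = 150; odd-index sum = 478 mod 256 = 222 → 96 de.
Recomputed tag = 96de; claimed = 96de → match.

valid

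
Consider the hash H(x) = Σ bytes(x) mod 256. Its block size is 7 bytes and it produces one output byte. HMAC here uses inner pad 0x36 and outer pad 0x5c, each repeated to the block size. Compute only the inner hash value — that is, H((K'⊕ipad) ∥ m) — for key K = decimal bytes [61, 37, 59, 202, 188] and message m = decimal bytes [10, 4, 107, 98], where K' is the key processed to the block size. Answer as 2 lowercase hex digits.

Key decimal bytes [61, 37, 59, 202, 188] = 3d 25 3b ca bc is 5 bytes ≤ B = 7; zero-pad to 7 bytes: K' = 3d 25 3b ca bc 00 00.
K' ⊕ ipad = 0b 13 0d fc 8a 36 36.
Inner input = 0b 13 0d fc 8a 36 36 ∥ 0a 04 6b 62.
Inner hash: sum = 11+19+13+252+138+54+54+10+4+107+98 = 760; mod 256 = 248 → f8.

f8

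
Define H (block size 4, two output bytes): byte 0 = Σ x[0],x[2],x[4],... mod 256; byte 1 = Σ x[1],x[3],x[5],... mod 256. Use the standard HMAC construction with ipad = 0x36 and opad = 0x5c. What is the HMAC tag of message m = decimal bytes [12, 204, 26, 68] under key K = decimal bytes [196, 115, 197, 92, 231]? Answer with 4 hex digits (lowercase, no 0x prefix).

Key decimal bytes [196, 115, 197, 92, 231] = c4 73 c5 5c e7 is 5 bytes > B = 4, so hash it first: H(key) = 70 cf, then zero-pad to 4 bytes: K' = 70 cf 00 00.
K' ⊕ ipad = 46 f9 36 36.  K' ⊕ opad = 2c 93 5c 5c.
Inner input = (K'⊕ipad) ∥ m = 46 f9 36 36 ∥ 0c cc 1a 44.
Inner hash: even-index sum = 162 mod 256 = 162; odd-index sum = 575 mod 256 = 63 → a2 3f.
Outer input = (K'⊕opad) ∥ inner = 2c 93 5c 5c ∥ a2 3f.
Outer hash (tag): even-index sum = 298 mod 256 = 42; odd-index sum = 302 mod 256 = 46 → 2a 2e.

2a2e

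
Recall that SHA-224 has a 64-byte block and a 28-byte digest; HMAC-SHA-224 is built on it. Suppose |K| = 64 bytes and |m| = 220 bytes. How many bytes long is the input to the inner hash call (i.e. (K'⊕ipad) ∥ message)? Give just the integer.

284

Key is 64 ≤ 64 bytes, zero-padded: |K'| = 64.
Inner input = (K'⊕ipad) ∥ m → 64 + 220 = 284 bytes.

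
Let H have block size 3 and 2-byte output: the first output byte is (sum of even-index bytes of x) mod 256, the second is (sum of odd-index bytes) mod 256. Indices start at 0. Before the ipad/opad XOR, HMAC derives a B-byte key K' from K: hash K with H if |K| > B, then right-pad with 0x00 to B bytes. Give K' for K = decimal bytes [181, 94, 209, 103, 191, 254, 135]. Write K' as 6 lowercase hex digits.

ccc300

|K| = 7 > B = 3, so first hash the key.
H(K): even-index sum = 716 mod 256 = 204; odd-index sum = 451 mod 256 = 195 → cc c3.
Zero-pad H(K) = cc c3 to 3 bytes: K' = cc c3 00.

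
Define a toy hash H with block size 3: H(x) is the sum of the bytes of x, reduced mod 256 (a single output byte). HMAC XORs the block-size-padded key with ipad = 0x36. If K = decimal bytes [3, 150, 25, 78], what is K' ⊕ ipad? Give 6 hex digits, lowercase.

363636

Key decimal bytes [3, 150, 25, 78] = 03 96 19 4e is 4 bytes > B = 3, so hash it first: H(key) = 00, then zero-pad to 3 bytes: K' = 00 00 00.
XOR each byte with 0x36: 00⊕36=36, 00⊕36=36, 00⊕36=36.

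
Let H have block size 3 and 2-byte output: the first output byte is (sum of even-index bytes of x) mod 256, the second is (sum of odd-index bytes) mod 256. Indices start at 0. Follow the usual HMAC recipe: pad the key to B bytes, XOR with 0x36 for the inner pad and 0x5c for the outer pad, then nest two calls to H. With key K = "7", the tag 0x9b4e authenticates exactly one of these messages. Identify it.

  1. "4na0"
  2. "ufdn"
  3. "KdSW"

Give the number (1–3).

3

Key "7" = 37 is 1 byte ≤ B = 3; zero-pad to 3 bytes: K' = 37 00 00.
K' ⊕ ipad = 01 36 36; K' ⊕ opad = 6b 5c 5c.
m1: inner = H(01 36 36 34 6e 61 30) = d5 cb; tag = H(6b 5c 5c d5 cb) = 9231
m2: inner = H(01 36 36 75 66 64 6e) = 0b 0f; tag = H(6b 5c 5c 0b 0f) = d667
m3: inner = H(01 36 36 4b 64 53 57) = f2 d4; tag = H(6b 5c 5c f2 d4) = 9b4e ← matches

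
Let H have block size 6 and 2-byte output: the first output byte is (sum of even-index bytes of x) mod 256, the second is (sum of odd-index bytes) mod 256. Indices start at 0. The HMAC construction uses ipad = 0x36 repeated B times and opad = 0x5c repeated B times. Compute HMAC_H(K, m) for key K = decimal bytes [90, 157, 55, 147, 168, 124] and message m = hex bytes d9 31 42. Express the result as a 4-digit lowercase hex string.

8b7b

Key decimal bytes [90, 157, 55, 147, 168, 124] = 5a 9d 37 93 a8 7c is exactly B = 6 bytes: K' = 5a 9d 37 93 a8 7c.
K' ⊕ ipad = 6c ab 01 a5 9e 4a.  K' ⊕ opad = 06 c1 6b cf f4 20.
Inner input = (K'⊕ipad) ∥ m = 6c ab 01 a5 9e 4a ∥ d9 31 42.
Inner hash: even-index sum = 550 mod 256 = 38; odd-index sum = 459 mod 256 = 203 → 26 cb.
Outer input = (K'⊕opad) ∥ inner = 06 c1 6b cf f4 20 ∥ 26 cb.
Outer hash (tag): even-index sum = 395 mod 256 = 139; odd-index sum = 635 mod 256 = 123 → 8b 7b.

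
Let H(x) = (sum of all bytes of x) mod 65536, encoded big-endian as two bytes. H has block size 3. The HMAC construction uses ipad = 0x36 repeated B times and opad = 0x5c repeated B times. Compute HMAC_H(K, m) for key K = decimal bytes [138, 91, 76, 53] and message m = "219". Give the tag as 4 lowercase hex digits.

Key decimal bytes [138, 91, 76, 53] = 8a 5b 4c 35 is 4 bytes > B = 3, so hash it first: H(key) = 01 66, then zero-pad to 3 bytes: K' = 01 66 00.
K' ⊕ ipad = 37 50 36.  K' ⊕ opad = 5d 3a 5c.
Inner input = (K'⊕ipad) ∥ m = 37 50 36 ∥ 32 31 39.
Inner hash: sum = 55+80+54+50+49+57 = 345 → 01 59.
Outer input = (K'⊕opad) ∥ inner = 5d 3a 5c ∥ 01 59.
Outer hash (tag): sum = 93+58+92+1+89 = 333 → 01 4d.

014d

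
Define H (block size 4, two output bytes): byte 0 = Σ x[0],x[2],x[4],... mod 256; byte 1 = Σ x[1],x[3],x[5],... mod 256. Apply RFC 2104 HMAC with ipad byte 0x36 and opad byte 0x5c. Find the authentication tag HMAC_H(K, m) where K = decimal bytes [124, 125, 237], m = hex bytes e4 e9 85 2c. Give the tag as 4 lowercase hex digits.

5f13

Key decimal bytes [124, 125, 237] = 7c 7d ed is 3 bytes ≤ B = 4; zero-pad to 4 bytes: K' = 7c 7d ed 00.
K' ⊕ ipad = 4a 4b db 36.  K' ⊕ opad = 20 21 b1 5c.
Inner input = (K'⊕ipad) ∥ m = 4a 4b db 36 ∥ e4 e9 85 2c.
Inner hash: even-index sum = 654 mod 256 = 142; odd-index sum = 406 mod 256 = 150 → 8e 96.
Outer input = (K'⊕opad) ∥ inner = 20 21 b1 5c ∥ 8e 96.
Outer hash (tag): even-index sum = 351 mod 256 = 95; odd-index sum = 275 mod 256 = 19 → 5f 13.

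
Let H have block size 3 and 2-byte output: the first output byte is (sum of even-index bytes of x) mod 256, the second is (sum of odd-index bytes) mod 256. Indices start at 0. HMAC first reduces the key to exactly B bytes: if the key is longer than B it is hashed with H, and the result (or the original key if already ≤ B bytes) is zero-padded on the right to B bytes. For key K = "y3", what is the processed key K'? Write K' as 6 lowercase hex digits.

793300

Key "y3" = 79 33 is 2 bytes ≤ B = 3; zero-pad to 3 bytes: K' = 79 33 00.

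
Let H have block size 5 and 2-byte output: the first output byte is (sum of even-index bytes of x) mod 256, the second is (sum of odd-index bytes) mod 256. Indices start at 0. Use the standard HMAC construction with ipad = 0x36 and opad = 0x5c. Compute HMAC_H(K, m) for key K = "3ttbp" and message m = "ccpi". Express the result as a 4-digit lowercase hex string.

Key "3ttbp" = 33 74 74 62 70 is exactly B = 5 bytes: K' = 33 74 74 62 70.
K' ⊕ ipad = 05 42 42 54 46.  K' ⊕ opad = 6f 28 28 3e 2c.
Inner input = (K'⊕ipad) ∥ m = 05 42 42 54 46 ∥ 63 63 70 69.
Inner hash: even-index sum = 345 mod 256 = 89; odd-index sum = 361 mod 256 = 105 → 59 69.
Outer input = (K'⊕opad) ∥ inner = 6f 28 28 3e 2c ∥ 59 69.
Outer hash (tag): even-index sum = 300 mod 256 = 44; odd-index sum = 191 mod 256 = 191 → 2c bf.

2cbf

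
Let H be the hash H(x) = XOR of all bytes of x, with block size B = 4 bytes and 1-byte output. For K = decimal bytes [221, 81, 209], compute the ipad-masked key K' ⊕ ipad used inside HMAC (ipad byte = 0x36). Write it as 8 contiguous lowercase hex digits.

eb67e736

Key decimal bytes [221, 81, 209] = dd 51 d1 is 3 bytes ≤ B = 4; zero-pad to 4 bytes: K' = dd 51 d1 00.
XOR each byte with 0x36: dd⊕36=eb, 51⊕36=67, d1⊕36=e7, 00⊕36=36.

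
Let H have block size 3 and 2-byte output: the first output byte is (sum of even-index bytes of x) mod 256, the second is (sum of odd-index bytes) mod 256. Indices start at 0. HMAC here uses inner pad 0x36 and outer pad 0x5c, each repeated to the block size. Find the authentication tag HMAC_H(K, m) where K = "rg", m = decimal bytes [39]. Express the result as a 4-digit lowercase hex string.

Key "rg" = 72 67 is 2 bytes ≤ B = 3; zero-pad to 3 bytes: K' = 72 67 00.
K' ⊕ ipad = 44 51 36.  K' ⊕ opad = 2e 3b 5c.
Inner input = (K'⊕ipad) ∥ m = 44 51 36 ∥ 27.
Inner hash: even-index sum = 122 mod 256 = 122; odd-index sum = 120 mod 256 = 120 → 7a 78.
Outer input = (K'⊕opad) ∥ inner = 2e 3b 5c ∥ 7a 78.
Outer hash (tag): even-index sum = 258 mod 256 = 2; odd-index sum = 181 mod 256 = 181 → 02 b5.

02b5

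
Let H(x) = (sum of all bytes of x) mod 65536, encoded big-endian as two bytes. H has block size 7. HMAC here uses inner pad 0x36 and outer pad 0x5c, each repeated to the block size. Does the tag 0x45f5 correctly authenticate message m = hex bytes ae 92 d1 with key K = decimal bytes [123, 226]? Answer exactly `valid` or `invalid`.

invalid

Key decimal bytes [123, 226] = 7b e2 is 2 bytes ≤ B = 7; zero-pad to 7 bytes: K' = 7b e2 00 00 00 00 00.
K' ⊕ ipad = 4d d4 36 36 36 36 36; K' ⊕ opad = 27 be 5c 5c 5c 5c 5c.
Inner hash: sum = 77+212+54+54+54+54+54+174+146+209 = 1088 → 04 40.
Outer hash (recomputed tag): sum = 39+190+92+92+92+92+92+4+64 = 757 → 02 f5.
Recomputed tag = 02f5; claimed = 45f5 → mismatch.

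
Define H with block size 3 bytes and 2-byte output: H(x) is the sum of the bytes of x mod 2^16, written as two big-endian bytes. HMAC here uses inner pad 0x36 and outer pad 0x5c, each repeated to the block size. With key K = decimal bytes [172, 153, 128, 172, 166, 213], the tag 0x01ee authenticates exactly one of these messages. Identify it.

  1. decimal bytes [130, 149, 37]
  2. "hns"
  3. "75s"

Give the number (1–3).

1

Key decimal bytes [172, 153, 128, 172, 166, 213] = ac 99 80 ac a6 d5 is 6 bytes > B = 3, so hash it first: H(key) = 03 ec, then zero-pad to 3 bytes: K' = 03 ec 00.
K' ⊕ ipad = 35 da 36; K' ⊕ opad = 5f b0 5c.
m1: inner = H(35 da 36 82 95 25) = 02 81; tag = H(5f b0 5c 02 81) = 01ee ← matches
m2: inner = H(35 da 36 68 6e 73) = 02 8e; tag = H(5f b0 5c 02 8e) = 01fb
m3: inner = H(35 da 36 37 35 73) = 02 24; tag = H(5f b0 5c 02 24) = 0191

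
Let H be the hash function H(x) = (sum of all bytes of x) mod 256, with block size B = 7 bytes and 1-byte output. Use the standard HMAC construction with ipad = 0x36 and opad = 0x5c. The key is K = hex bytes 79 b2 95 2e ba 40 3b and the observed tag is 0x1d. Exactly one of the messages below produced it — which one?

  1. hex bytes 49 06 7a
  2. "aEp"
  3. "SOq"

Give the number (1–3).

1

Key hex bytes 79 b2 95 2e ba 40 3b is exactly B = 7 bytes: K' = 79 b2 95 2e ba 40 3b.
K' ⊕ ipad = 4f 84 a3 18 8c 76 0d; K' ⊕ opad = 25 ee c9 72 e6 1c 67.
m1: inner = H(4f 84 a3 18 8c 76 0d 49 06 7a) = 66; tag = H(25 ee c9 72 e6 1c 67 66) = 1d ← matches
m2: inner = H(4f 84 a3 18 8c 76 0d 61 45 70) = b3; tag = H(25 ee c9 72 e6 1c 67 b3) = 6a
m3: inner = H(4f 84 a3 18 8c 76 0d 53 4f 71) = b0; tag = H(25 ee c9 72 e6 1c 67 b0) = 67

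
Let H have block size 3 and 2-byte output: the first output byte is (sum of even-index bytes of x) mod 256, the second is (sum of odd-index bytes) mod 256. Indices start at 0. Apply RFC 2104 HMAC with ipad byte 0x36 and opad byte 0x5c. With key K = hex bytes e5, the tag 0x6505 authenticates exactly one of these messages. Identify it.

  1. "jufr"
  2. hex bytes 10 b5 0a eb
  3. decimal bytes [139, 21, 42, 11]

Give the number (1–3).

2

Key hex bytes e5 is 1 byte ≤ B = 3; zero-pad to 3 bytes: K' = e5 00 00.
K' ⊕ ipad = d3 36 36; K' ⊕ opad = b9 5c 5c.
m1: inner = H(d3 36 36 6a 75 66 72) = f0 06; tag = H(b9 5c 5c f0 06) = 1b4c
m2: inner = H(d3 36 36 10 b5 0a eb) = a9 50; tag = H(b9 5c 5c a9 50) = 6505 ← matches
m3: inner = H(d3 36 36 8b 15 2a 0b) = 29 eb; tag = H(b9 5c 5c 29 eb) = 0085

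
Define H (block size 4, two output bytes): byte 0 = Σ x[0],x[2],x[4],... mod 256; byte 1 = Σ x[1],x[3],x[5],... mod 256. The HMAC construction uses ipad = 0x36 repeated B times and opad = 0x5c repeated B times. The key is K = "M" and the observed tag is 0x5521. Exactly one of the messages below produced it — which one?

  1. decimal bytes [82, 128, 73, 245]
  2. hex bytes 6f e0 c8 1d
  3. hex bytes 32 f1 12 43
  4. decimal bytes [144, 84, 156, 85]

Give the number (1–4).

2

Key "M" = 4d is 1 byte ≤ B = 4; zero-pad to 4 bytes: K' = 4d 00 00 00.
K' ⊕ ipad = 7b 36 36 36; K' ⊕ opad = 11 5c 5c 5c.
m1: inner = H(7b 36 36 36 52 80 49 f5) = 4c e1; tag = H(11 5c 5c 5c 4c e1) = b999
m2: inner = H(7b 36 36 36 6f e0 c8 1d) = e8 69; tag = H(11 5c 5c 5c e8 69) = 5521 ← matches
m3: inner = H(7b 36 36 36 32 f1 12 43) = f5 a0; tag = H(11 5c 5c 5c f5 a0) = 6258
m4: inner = H(7b 36 36 36 90 54 9c 55) = dd 15; tag = H(11 5c 5c 5c dd 15) = 4acd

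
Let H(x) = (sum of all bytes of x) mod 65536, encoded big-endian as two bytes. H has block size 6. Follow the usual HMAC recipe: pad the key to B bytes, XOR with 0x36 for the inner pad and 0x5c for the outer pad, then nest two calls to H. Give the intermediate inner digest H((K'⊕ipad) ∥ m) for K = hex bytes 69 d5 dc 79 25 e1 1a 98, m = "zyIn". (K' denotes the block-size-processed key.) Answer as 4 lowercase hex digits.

0331

Key hex bytes 69 d5 dc 79 25 e1 1a 98 is 8 bytes > B = 6, so hash it first: H(key) = 04 4b, then zero-pad to 6 bytes: K' = 04 4b 00 00 00 00.
K' ⊕ ipad = 32 7d 36 36 36 36.
Inner input = 32 7d 36 36 36 36 ∥ 7a 79 49 6e.
Inner hash: sum = 50+125+54+54+54+54+122+121+73+110 = 817 → 03 31.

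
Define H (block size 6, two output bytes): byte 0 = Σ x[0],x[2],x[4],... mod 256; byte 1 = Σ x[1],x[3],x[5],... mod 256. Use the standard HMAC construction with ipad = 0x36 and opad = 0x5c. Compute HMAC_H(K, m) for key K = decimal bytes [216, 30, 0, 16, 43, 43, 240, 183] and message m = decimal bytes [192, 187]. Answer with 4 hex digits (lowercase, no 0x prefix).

5851

Key decimal bytes [216, 30, 0, 16, 43, 43, 240, 183] = d8 1e 00 10 2b 2b f0 b7 is 8 bytes > B = 6, so hash it first: H(key) = f3 10, then zero-pad to 6 bytes: K' = f3 10 00 00 00 00.
K' ⊕ ipad = c5 26 36 36 36 36.  K' ⊕ opad = af 4c 5c 5c 5c 5c.
Inner input = (K'⊕ipad) ∥ m = c5 26 36 36 36 36 ∥ c0 bb.
Inner hash: even-index sum = 497 mod 256 = 241; odd-index sum = 333 mod 256 = 77 → f1 4d.
Outer input = (K'⊕opad) ∥ inner = af 4c 5c 5c 5c 5c ∥ f1 4d.
Outer hash (tag): even-index sum = 600 mod 256 = 88; odd-index sum = 337 mod 256 = 81 → 58 51.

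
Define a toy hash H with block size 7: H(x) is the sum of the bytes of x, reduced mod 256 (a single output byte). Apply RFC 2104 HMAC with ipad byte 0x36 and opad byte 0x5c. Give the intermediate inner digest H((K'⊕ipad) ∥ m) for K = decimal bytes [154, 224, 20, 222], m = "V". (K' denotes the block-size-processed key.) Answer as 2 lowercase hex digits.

84

Key decimal bytes [154, 224, 20, 222] = 9a e0 14 de is 4 bytes ≤ B = 7; zero-pad to 7 bytes: K' = 9a e0 14 de 00 00 00.
K' ⊕ ipad = ac d6 22 e8 36 36 36.
Inner input = ac d6 22 e8 36 36 36 ∥ 56.
Inner hash: sum = 172+214+34+232+54+54+54+86 = 900; mod 256 = 132 → 84.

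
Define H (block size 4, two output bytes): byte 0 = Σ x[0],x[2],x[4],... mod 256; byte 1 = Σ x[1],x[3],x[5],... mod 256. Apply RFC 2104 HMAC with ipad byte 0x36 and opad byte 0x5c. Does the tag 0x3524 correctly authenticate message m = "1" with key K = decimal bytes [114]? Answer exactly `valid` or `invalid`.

valid

Key decimal bytes [114] = 72 is 1 byte ≤ B = 4; zero-pad to 4 bytes: K' = 72 00 00 00.
K' ⊕ ipad = 44 36 36 36; K' ⊕ opad = 2e 5c 5c 5c.
Inner hash: even-index sum = 171 mod 256 = 171; odd-index sum = 108 mod 256 = 108 → ab 6c.
Outer hash (recomputed tag): even-index sum = 309 mod 256 = 53; odd-index sum = 292 mod 256 = 36 → 35 24.
Recomputed tag = 3524; claimed = 3524 → match.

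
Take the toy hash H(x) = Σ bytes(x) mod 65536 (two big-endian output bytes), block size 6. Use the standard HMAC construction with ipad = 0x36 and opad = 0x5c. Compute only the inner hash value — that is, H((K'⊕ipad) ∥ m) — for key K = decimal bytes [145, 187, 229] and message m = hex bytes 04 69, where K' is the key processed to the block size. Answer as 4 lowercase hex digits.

0316

Key decimal bytes [145, 187, 229] = 91 bb e5 is 3 bytes ≤ B = 6; zero-pad to 6 bytes: K' = 91 bb e5 00 00 00.
K' ⊕ ipad = a7 8d d3 36 36 36.
Inner input = a7 8d d3 36 36 36 ∥ 04 69.
Inner hash: sum = 167+141+211+54+54+54+4+105 = 790 → 03 16.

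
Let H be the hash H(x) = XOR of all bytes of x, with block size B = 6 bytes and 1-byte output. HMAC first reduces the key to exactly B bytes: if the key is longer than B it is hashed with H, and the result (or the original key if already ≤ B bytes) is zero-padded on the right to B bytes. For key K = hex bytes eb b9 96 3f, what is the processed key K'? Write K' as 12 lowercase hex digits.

Key hex bytes eb b9 96 3f is 4 bytes ≤ B = 6; zero-pad to 6 bytes: K' = eb b9 96 3f 00 00.

ebb9963f0000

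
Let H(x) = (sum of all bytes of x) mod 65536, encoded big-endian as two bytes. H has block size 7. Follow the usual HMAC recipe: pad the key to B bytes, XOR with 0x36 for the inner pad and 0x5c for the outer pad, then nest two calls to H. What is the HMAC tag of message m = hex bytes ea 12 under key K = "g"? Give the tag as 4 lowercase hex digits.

Key "g" = 67 is 1 byte ≤ B = 7; zero-pad to 7 bytes: K' = 67 00 00 00 00 00 00.
K' ⊕ ipad = 51 36 36 36 36 36 36.  K' ⊕ opad = 3b 5c 5c 5c 5c 5c 5c.
Inner input = (K'⊕ipad) ∥ m = 51 36 36 36 36 36 36 ∥ ea 12.
Inner hash: sum = 81+54+54+54+54+54+54+234+18 = 657 → 02 91.
Outer input = (K'⊕opad) ∥ inner = 3b 5c 5c 5c 5c 5c 5c ∥ 02 91.
Outer hash (tag): sum = 59+92+92+92+92+92+92+2+145 = 758 → 02 f6.

02f6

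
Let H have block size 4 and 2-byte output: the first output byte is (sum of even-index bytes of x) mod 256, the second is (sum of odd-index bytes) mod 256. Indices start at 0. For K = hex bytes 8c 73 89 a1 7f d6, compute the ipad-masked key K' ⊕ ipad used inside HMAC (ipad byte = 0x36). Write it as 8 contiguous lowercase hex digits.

Key hex bytes 8c 73 89 a1 7f d6 is 6 bytes > B = 4, so hash it first: H(key) = 94 ea, then zero-pad to 4 bytes: K' = 94 ea 00 00.
XOR each byte with 0x36: 94⊕36=a2, ea⊕36=dc, 00⊕36=36, 00⊕36=36.

a2dc3636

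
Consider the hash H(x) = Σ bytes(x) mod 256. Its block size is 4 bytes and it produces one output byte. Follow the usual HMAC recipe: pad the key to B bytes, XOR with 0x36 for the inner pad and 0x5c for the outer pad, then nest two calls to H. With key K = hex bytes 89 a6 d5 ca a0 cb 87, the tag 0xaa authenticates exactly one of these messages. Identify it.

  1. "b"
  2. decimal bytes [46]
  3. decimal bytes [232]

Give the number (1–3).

Key hex bytes 89 a6 d5 ca a0 cb 87 is 7 bytes > B = 4, so hash it first: H(key) = c0, then zero-pad to 4 bytes: K' = c0 00 00 00.
K' ⊕ ipad = f6 36 36 36; K' ⊕ opad = 9c 5c 5c 5c.
m1: inner = H(f6 36 36 36 62) = fa; tag = H(9c 5c 5c 5c fa) = aa ← matches
m2: inner = H(f6 36 36 36 2e) = c6; tag = H(9c 5c 5c 5c c6) = 76
m3: inner = H(f6 36 36 36 e8) = 80; tag = H(9c 5c 5c 5c 80) = 30

1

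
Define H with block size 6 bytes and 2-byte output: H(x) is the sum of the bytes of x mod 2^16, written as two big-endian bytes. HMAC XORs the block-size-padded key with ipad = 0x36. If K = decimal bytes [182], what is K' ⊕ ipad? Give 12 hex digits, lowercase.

803636363636

Key decimal bytes [182] = b6 is 1 byte ≤ B = 6; zero-pad to 6 bytes: K' = b6 00 00 00 00 00.
XOR each byte with 0x36: b6⊕36=80, 00⊕36=36, 00⊕36=36, 00⊕36=36, 00⊕36=36, 00⊕36=36.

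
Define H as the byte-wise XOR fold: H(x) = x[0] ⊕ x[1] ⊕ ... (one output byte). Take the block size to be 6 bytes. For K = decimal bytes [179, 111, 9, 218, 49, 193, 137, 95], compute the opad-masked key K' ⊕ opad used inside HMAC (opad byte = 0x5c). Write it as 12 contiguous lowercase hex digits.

Key decimal bytes [179, 111, 9, 218, 49, 193, 137, 95] = b3 6f 09 da 31 c1 89 5f is 8 bytes > B = 6, so hash it first: H(key) = 29, then zero-pad to 6 bytes: K' = 29 00 00 00 00 00.
XOR each byte with 0x5c: 29⊕5c=75, 00⊕5c=5c, 00⊕5c=5c, 00⊕5c=5c, 00⊕5c=5c, 00⊕5c=5c.

755c5c5c5c5c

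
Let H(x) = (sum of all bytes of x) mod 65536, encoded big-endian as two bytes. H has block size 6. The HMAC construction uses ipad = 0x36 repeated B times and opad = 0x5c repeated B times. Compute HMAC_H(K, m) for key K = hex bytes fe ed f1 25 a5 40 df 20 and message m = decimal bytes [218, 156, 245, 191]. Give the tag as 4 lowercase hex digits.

Key hex bytes fe ed f1 25 a5 40 df 20 is 8 bytes > B = 6, so hash it first: H(key) = 04 e5, then zero-pad to 6 bytes: K' = 04 e5 00 00 00 00.
K' ⊕ ipad = 32 d3 36 36 36 36.  K' ⊕ opad = 58 b9 5c 5c 5c 5c.
Inner input = (K'⊕ipad) ∥ m = 32 d3 36 36 36 36 ∥ da 9c f5 bf.
Inner hash: sum = 50+211+54+54+54+54+218+156+245+191 = 1287 → 05 07.
Outer input = (K'⊕opad) ∥ inner = 58 b9 5c 5c 5c 5c ∥ 05 07.
Outer hash (tag): sum = 88+185+92+92+92+92+5+7 = 653 → 02 8d.

028d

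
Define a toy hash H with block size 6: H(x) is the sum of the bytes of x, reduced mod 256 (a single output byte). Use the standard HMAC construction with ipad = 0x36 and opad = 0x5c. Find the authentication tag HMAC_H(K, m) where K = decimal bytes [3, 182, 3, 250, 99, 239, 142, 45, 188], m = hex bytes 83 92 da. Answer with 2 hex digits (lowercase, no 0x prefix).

35

Key decimal bytes [3, 182, 3, 250, 99, 239, 142, 45, 188] = 03 b6 03 fa 63 ef 8e 2d bc is 9 bytes > B = 6, so hash it first: H(key) = 7f, then zero-pad to 6 bytes: K' = 7f 00 00 00 00 00.
K' ⊕ ipad = 49 36 36 36 36 36.  K' ⊕ opad = 23 5c 5c 5c 5c 5c.
Inner input = (K'⊕ipad) ∥ m = 49 36 36 36 36 36 ∥ 83 92 da.
Inner hash: sum = 73+54+54+54+54+54+131+146+218 = 838; mod 256 = 70 → 46.
Outer input = (K'⊕opad) ∥ inner = 23 5c 5c 5c 5c 5c ∥ 46.
Outer hash (tag): sum = 35+92+92+92+92+92+70 = 565; mod 256 = 53 → 35.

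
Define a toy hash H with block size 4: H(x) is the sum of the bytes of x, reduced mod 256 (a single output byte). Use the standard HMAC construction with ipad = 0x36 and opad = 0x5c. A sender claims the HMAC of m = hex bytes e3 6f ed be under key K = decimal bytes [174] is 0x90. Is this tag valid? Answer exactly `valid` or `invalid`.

invalid

Key decimal bytes [174] = ae is 1 byte ≤ B = 4; zero-pad to 4 bytes: K' = ae 00 00 00.
K' ⊕ ipad = 98 36 36 36; K' ⊕ opad = f2 5c 5c 5c.
Inner hash: sum = 152+54+54+54+227+111+237+190 = 1079; mod 256 = 55 → 37.
Outer hash (recomputed tag): sum = 242+92+92+92+55 = 573; mod 256 = 61 → 3d.
Recomputed tag = 3d; claimed = 90 → mismatch.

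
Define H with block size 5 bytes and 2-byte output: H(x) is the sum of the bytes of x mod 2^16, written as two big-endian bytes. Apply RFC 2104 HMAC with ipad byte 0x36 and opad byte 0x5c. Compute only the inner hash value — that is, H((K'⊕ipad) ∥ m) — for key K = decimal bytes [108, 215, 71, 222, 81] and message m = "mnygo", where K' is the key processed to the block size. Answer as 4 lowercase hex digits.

Key decimal bytes [108, 215, 71, 222, 81] = 6c d7 47 de 51 is exactly B = 5 bytes: K' = 6c d7 47 de 51.
K' ⊕ ipad = 5a e1 71 e8 67.
Inner input = 5a e1 71 e8 67 ∥ 6d 6e 79 67 6f.
Inner hash: sum = 90+225+113+232+103+109+110+121+103+111 = 1317 → 05 25.

0525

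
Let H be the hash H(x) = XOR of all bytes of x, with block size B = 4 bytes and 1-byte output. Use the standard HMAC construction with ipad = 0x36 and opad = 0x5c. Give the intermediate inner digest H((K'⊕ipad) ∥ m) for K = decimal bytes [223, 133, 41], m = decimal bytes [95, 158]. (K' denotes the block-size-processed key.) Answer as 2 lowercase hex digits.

Key decimal bytes [223, 133, 41] = df 85 29 is 3 bytes ≤ B = 4; zero-pad to 4 bytes: K' = df 85 29 00.
K' ⊕ ipad = e9 b3 1f 36.
Inner input = e9 b3 1f 36 ∥ 5f 9e.
Inner hash: XOR e9⊕b3⊕1f⊕36⊕5f⊕9e = b2.

b2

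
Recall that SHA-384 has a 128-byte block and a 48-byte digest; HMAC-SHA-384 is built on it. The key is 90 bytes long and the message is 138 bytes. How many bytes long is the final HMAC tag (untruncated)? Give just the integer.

48

The tag is one SHA-384 digest: 48 bytes.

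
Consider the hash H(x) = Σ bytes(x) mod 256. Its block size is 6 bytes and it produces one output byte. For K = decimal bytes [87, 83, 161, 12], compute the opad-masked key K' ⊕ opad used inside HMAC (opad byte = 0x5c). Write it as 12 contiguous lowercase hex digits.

0b0ffd505c5c

Key decimal bytes [87, 83, 161, 12] = 57 53 a1 0c is 4 bytes ≤ B = 6; zero-pad to 6 bytes: K' = 57 53 a1 0c 00 00.
XOR each byte with 0x5c: 57⊕5c=0b, 53⊕5c=0f, a1⊕5c=fd, 0c⊕5c=50, 00⊕5c=5c, 00⊕5c=5c.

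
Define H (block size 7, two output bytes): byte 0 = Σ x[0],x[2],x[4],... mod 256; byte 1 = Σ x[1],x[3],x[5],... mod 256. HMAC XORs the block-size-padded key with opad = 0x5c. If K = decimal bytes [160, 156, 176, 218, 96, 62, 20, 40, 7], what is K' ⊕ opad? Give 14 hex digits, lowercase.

Key decimal bytes [160, 156, 176, 218, 96, 62, 20, 40, 7] = a0 9c b0 da 60 3e 14 28 07 is 9 bytes > B = 7, so hash it first: H(key) = cb dc, then zero-pad to 7 bytes: K' = cb dc 00 00 00 00 00.
XOR each byte with 0x5c: cb⊕5c=97, dc⊕5c=80, 00⊕5c=5c, 00⊕5c=5c, 00⊕5c=5c, 00⊕5c=5c, 00⊕5c=5c.

97805c5c5c5c5c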